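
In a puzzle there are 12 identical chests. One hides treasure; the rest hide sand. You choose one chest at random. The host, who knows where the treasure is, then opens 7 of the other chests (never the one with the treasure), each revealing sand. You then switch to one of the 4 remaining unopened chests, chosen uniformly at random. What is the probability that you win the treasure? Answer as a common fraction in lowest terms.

Your original chest holds the treasure with probability 1/12, so the other 11 collectively hold it with probability 11/12.
The host can always find 7 empty chests to open, so the reveals don't change that 11/12; it is now spread over the 4 remaining unopened chests.
P(win by switching) = (11/12) · (1/4) = 11/48.

11/48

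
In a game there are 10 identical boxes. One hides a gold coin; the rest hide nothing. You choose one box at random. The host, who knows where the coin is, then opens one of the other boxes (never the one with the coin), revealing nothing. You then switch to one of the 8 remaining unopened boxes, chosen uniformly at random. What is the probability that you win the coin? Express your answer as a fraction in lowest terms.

9/80

Your original box holds the coin with probability 1/10, so the other 9 collectively hold it with probability 9/10.
The host can always find an empty box to open, so this doesn't change that 9/10; it is now spread over the 8 remaining unopened boxes.
P(win by switching) = (9/10) · (1/8) = 9/80.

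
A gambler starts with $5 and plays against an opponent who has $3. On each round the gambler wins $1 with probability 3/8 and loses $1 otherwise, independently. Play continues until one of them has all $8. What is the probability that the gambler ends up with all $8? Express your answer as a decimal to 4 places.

0.2026

Let r = q/p = (5/8)/(3/8) = 5/3. The recurrence P(i) = p·P(i+1) + q·P(i−1) with P(0)=0, P(8)=1 gives P(i) = (1 − r^i)/(1 − r^8).
P(5) = (1 − (5/3)^5) / (1 − (5/3)^8) = 38907/192032 ≈ 0.2026.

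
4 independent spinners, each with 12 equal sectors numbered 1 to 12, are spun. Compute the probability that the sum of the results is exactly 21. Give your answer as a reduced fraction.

There are 12^4 = 20736 equally likely outcomes.
The number of ordered 4-tuples from {1,…,12} summing to 21 is 916.
P(sum = 21) = 916/20736 = 229/5184.

229/5184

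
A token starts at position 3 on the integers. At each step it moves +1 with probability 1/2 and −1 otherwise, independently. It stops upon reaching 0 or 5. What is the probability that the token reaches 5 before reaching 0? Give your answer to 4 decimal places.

0.6000

With a fair step, P(i) = ½P(i−1) + ½P(i+1) with P(0)=0, P(5)=1 has the linear solution P(i) = i/5.
P(3) = 3/5 ≈ 0.6000.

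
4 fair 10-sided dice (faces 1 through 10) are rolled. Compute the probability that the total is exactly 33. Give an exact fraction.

3/250

There are 10^4 = 10000 equally likely outcomes.
The number of ordered 4-tuples from {1,…,10} summing to 33 is 120.
P(sum = 33) = 120/10000 = 3/250.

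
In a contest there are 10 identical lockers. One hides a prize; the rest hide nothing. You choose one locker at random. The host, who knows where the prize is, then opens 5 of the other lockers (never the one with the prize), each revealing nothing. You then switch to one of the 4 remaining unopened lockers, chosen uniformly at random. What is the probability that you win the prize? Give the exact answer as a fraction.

Your original locker holds the prize with probability 1/10, so the other 9 collectively hold it with probability 9/10.
The host can always find 5 empty lockers to open, so the reveals don't change that 9/10; it is now spread over the 4 remaining unopened lockers.
P(win by switching) = (9/10) · (1/4) = 9/40.

9/40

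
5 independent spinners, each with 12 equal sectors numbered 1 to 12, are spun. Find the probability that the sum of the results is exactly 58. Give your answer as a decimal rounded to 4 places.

There are 12^5 = 248832 equally likely outcomes.
The number of ordered 5-tuples from {1,…,12} summing to 58 is 15.
P(sum = 58) = 15/248832 = 5/82944 ≈ 0.0001.

0.0001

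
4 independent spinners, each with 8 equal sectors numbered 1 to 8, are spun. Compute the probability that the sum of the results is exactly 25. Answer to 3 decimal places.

There are 8^4 = 4096 equally likely outcomes.
The number of ordered 4-tuples from {1,…,8} summing to 25 is 120.
P(sum = 25) = 120/4096 = 15/512 ≈ 0.029.

0.029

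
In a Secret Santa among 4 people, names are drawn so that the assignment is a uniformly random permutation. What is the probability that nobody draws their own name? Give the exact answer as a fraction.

3/8

This is the derangement probability: permutations of 4 with no fixed point.
D(4) = 4! · (1 − 1/1! + 1/2! − ··· + (−1)^4/4!) = 9.
P = 9/24 = 3/8.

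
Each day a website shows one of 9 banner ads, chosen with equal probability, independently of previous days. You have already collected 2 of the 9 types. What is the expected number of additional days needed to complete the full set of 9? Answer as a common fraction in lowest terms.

Starting from 2 distinct types, each trial gives a new one with probability (9−i)/9 when i types are held, so the wait for the next new type is 9/(9−i).
E = 9/7 + 9/6 + 9/5 + 9/4 + 9/3 + 9/2 + 9/1 = 3267/140.

3267/140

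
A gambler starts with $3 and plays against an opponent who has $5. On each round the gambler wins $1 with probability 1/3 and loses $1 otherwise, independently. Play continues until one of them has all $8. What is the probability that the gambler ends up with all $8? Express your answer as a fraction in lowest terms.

7/255

Let r = q/p = (2/3)/(1/3) = 2. The recurrence P(i) = p·P(i+1) + q·P(i−1) with P(0)=0, P(8)=1 gives P(i) = (1 − r^i)/(1 − r^8).
P(3) = (1 − (2)^3) / (1 − (2)^8) = 7/255.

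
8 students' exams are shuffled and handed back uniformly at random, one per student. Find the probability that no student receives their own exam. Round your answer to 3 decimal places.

This is the derangement probability: permutations of 8 with no fixed point.
D(8) = 8! · (1 − 1/1! + 1/2! − ··· + (−1)^8/8!) = 14833.
P = 14833/40320 = 2119/5760 ≈ 0.368.

0.368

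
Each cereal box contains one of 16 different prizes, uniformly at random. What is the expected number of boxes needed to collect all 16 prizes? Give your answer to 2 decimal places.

After i distinct types are collected, each trial gives a new one with probability (16−i)/16, so the expected wait for the next new type is 16/(16−i).
E = 16/16 + 16/15 + 16/14 + 16/13 + 16/12 + 16/11 + 16/10 + 16/9 + 16/8 + 16/7 + 16/6 + 16/5 + 16/4 + 16/3 + 16/2 + 16/1 = 2436559/45045 ≈ 54.09.

54.09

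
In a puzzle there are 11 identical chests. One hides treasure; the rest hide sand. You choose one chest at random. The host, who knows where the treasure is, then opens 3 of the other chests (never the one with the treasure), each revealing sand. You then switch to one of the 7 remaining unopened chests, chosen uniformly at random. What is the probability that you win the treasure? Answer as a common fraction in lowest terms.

Your original chest holds the treasure with probability 1/11, so the other 10 collectively hold it with probability 10/11.
The host can always find 3 empty chests to open, so the reveals don't change that 10/11; it is now spread over the 7 remaining unopened chests.
P(win by switching) = (10/11) · (1/7) = 10/77.

10/77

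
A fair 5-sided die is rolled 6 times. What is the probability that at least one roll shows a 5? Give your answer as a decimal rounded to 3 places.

P(no roll shows a 5) = (4/5)^6 ≈ 0.262.
P(at least one) = 1 − 0.262 = 0.738.

0.738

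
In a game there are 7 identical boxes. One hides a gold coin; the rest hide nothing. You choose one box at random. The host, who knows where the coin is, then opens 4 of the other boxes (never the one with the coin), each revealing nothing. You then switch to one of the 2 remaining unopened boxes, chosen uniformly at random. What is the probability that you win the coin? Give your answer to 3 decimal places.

Your original box holds the coin with probability 1/7, so the other 6 collectively hold it with probability 6/7.
The host can always find 4 empty boxes to open, so the reveals don't change that 6/7; it is now spread over the 2 remaining unopened boxes.
P(win by switching) = (6/7) · (1/2) = 3/7 ≈ 0.429.

0.429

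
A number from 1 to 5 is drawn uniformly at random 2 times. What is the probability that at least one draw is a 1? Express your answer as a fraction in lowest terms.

P(no draw is a 1) = (4/5)^2 = 16/25.
P(at least one) = 1 − 16/25 = 9/25.

9/25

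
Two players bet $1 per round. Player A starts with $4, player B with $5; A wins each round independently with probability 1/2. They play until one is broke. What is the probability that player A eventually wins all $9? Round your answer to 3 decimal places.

With a fair step, P(i) = ½P(i−1) + ½P(i+1) with P(0)=0, P(9)=1 has the linear solution P(i) = i/9.
P(4) = 4/9 ≈ 0.444.

0.444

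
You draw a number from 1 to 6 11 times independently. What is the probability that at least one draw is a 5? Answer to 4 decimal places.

0.8654

P(no draw is a 5) = (5/6)^11 ≈ 0.1346.
P(at least one) = 1 − 0.1346 = 0.8654.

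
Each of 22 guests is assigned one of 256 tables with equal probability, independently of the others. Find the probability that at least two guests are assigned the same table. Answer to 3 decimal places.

It's easier to compute the probability that all 22 are distinct.
P(all distinct) = 256/256 · 255/256 · ··· · 235/256 ≈ 0.395.
So the probability of at least one match is 1 − 0.395 = 0.605.

0.605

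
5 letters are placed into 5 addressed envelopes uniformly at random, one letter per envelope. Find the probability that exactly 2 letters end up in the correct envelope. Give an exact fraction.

Choose which 2 of the 5 are fixed: C(5,2) = 10 ways.
The remaining 3 must have no fixed point: D(3) = 2.
P = 10·2/120 = 1/6.

1/6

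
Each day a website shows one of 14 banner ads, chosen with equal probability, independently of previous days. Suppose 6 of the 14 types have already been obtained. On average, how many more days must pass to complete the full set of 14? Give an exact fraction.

Starting from 6 distinct types, each trial gives a new one with probability (14−i)/14 when i types are held, so the wait for the next new type is 14/(14−i).
E = 14/8 + 14/7 + 14/6 + 14/5 + 14/4 + 14/3 + 14/2 + 14/1 = 761/20.

761/20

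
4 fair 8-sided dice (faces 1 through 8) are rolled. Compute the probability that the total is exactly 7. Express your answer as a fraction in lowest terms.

There are 8^4 = 4096 equally likely outcomes.
The number of ordered 4-tuples from {1,…,8} summing to 7 is 20.
P(sum = 7) = 20/4096 = 5/1024.

5/1024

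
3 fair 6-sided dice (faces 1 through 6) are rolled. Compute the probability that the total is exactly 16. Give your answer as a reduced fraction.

There are 6^3 = 216 equally likely outcomes.
The number of ordered 3-tuples from {1,…,6} summing to 16 is 6.
P(sum = 16) = 6/216 = 1/36.

1/36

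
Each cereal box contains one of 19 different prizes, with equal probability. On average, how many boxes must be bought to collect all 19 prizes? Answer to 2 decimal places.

67.41

After i distinct types are collected, each trial gives a new one with probability (19−i)/19, so the expected wait for the next new type is 19/(19−i).
E = 19/19 + 19/18 + 19/17 + 19/16 + 19/15 + 19/14 + 19/13 + 19/12 + 19/11 + 19/10 + 19/9 + 19/8 + 19/7 + 19/6 + 19/5 + 19/4 + 19/3 + 19/2 + 19/1 = 275295799/4084080 ≈ 67.41.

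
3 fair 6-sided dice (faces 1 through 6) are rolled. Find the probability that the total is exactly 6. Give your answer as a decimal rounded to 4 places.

0.0463

There are 6^3 = 216 equally likely outcomes.
The number of ordered 3-tuples from {1,…,6} summing to 6 is 10.
P(sum = 6) = 10/216 = 5/108 ≈ 0.0463.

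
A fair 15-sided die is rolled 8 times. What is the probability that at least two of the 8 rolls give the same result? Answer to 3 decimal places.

P(all 8 different) = 15/15 · 14/15 · ··· · 8/15 ≈ 0.101.
P(at least two equal) = 1 − 0.101 = 0.899.

0.899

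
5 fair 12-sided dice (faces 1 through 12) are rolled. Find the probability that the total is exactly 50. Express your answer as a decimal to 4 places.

0.0040

There are 12^5 = 248832 equally likely outcomes.
The number of ordered 5-tuples from {1,…,12} summing to 50 is 1001.
P(sum = 50) = 1001/248832 ≈ 0.0040.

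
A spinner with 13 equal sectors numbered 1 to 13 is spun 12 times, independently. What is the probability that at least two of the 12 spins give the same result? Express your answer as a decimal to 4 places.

P(all 12 different) = 13/13 · 12/13 · ··· · 2/13 ≈ 0.0003.
P(at least two equal) = 1 − 0.0003 = 0.9997.

0.9997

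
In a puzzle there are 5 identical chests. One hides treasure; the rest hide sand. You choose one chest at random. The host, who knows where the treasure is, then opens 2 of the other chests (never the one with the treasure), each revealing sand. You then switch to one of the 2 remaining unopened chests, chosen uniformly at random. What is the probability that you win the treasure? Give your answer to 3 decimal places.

0.400

Your original chest holds the treasure with probability 1/5, so the other 4 collectively hold it with probability 4/5.
The host can always find 2 empty chests to open, so the reveals don't change that 4/5; it is now spread over the 2 remaining unopened chests.
P(win by switching) = (4/5) · (1/2) = 2/5 ≈ 0.400.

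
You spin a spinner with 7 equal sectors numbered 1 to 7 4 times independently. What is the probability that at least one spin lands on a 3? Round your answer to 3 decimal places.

P(no spin lands on a 3) = (6/7)^4 ≈ 0.540.
P(at least one) = 1 − 0.540 = 0.460.

0.460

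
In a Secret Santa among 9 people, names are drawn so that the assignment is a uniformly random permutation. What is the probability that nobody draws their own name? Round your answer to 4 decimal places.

0.3679

This is the derangement probability: permutations of 9 with no fixed point.
D(9) = 9! · (1 − 1/1! + 1/2! − ··· + (−1)^9/9!) = 133496.
P = 133496/362880 = 16687/45360 ≈ 0.3679.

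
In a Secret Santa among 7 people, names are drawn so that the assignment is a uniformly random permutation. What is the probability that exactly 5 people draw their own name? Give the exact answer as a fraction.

1/240

Choose which 5 of the 7 are fixed: C(7,5) = 21 ways.
The remaining 2 must have no fixed point: D(2) = 1.
P = 21·1/5040 = 1/240.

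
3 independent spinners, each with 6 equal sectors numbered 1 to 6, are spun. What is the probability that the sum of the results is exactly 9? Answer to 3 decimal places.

There are 6^3 = 216 equally likely outcomes.
The number of ordered 3-tuples from {1,…,6} summing to 9 is 25.
P(sum = 9) = 25/216 ≈ 0.116.

0.116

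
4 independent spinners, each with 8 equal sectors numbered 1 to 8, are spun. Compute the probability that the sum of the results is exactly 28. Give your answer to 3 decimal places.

There are 8^4 = 4096 equally likely outcomes.
The number of ordered 4-tuples from {1,…,8} summing to 28 is 35.
P(sum = 28) = 35/4096 ≈ 0.009.

0.009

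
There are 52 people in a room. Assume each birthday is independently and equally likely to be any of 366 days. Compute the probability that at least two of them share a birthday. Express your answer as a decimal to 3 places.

0.978

It's easier to compute the probability that all 52 are distinct.
P(all distinct) = 366/366 · 365/366 · ··· · 315/366 ≈ 0.022.
So the probability of at least one match is 1 − 0.022 = 0.978.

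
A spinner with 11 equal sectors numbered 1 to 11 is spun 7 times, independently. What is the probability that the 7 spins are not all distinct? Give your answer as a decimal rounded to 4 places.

0.9147

P(all 7 different) = 11/11 · 10/11 · ··· · 5/11 ≈ 0.0853.
P(at least two equal) = 1 − 0.0853 = 0.9147.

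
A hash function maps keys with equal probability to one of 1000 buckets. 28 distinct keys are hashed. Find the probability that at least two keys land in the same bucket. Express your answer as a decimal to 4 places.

It's easier to compute the probability that all 28 are distinct.
P(all distinct) = 1000/1000 · 999/1000 · ··· · 973/1000 ≈ 0.6828.
So the probability of at least one match is 1 − 0.6828 = 0.3172.

0.3172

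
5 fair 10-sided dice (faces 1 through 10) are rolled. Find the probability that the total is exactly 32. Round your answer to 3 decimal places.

There are 10^5 = 100000 equally likely outcomes.
The number of ordered 5-tuples from {1,…,10} summing to 32 is 4840.
P(sum = 32) = 4840/100000 = 121/2500 ≈ 0.048.

0.048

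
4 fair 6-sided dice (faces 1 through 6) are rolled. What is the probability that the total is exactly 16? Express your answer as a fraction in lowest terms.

There are 6^4 = 1296 equally likely outcomes.
The number of ordered 4-tuples from {1,…,6} summing to 16 is 125.
P(sum = 16) = 125/1296.

125/1296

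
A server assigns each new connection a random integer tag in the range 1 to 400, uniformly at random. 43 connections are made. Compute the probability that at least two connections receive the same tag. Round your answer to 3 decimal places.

0.904

It's easier to compute the probability that all 43 are distinct.
P(all distinct) = 400/400 · 399/400 · ··· · 358/400 ≈ 0.096.
So the probability of at least one match is 1 − 0.096 = 0.904.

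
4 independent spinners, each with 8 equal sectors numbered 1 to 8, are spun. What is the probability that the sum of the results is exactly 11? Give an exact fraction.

15/512

There are 8^4 = 4096 equally likely outcomes.
The number of ordered 4-tuples from {1,…,8} summing to 11 is 120.
P(sum = 11) = 120/4096 = 15/512.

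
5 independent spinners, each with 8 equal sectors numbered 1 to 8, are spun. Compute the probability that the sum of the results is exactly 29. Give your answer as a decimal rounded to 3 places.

0.036

There are 8^5 = 32768 equally likely outcomes.
The number of ordered 5-tuples from {1,…,8} summing to 29 is 1190.
P(sum = 29) = 1190/32768 = 595/16384 ≈ 0.036.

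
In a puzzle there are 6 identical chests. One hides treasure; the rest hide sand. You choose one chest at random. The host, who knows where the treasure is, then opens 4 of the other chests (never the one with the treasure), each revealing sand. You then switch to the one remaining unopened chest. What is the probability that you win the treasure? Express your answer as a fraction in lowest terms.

Your original chest holds the treasure with probability 1/6, so the other 5 collectively hold it with probability 5/6.
The host can always find 4 empty chests to open, so the reveals don't change that 5/6; it is now spread over the 1 remaining unopened chest.
P(win by switching) = (5/6) · (1/1) = 5/6.

5/6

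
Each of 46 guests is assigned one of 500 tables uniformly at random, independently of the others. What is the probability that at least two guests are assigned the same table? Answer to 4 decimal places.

0.8819

It's easier to compute the probability that all 46 are distinct.
P(all distinct) = 500/500 · 499/500 · ··· · 455/500 ≈ 0.1181.
So the probability of at least one match is 1 − 0.1181 = 0.8819.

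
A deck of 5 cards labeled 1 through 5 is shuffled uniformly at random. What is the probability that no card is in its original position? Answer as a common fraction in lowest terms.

This is the derangement probability: permutations of 5 with no fixed point.
D(5) = 5! · (1 − 1/1! + 1/2! − ··· + (−1)^5/5!) = 44.
P = 44/120 = 11/30.

11/30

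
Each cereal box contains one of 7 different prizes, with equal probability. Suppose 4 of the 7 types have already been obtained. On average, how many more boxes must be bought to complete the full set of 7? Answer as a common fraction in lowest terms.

77/6

Starting from 4 distinct types, each trial gives a new one with probability (7−i)/7 when i types are held, so the wait for the next new type is 7/(7−i).
E = 7/3 + 7/2 + 7/1 = 77/6.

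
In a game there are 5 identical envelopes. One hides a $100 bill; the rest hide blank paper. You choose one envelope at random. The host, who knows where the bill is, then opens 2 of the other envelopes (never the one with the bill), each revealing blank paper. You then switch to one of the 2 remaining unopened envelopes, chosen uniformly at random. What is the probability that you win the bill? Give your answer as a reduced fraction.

Your original envelope holds the bill with probability 1/5, so the other 4 collectively hold it with probability 4/5.
The host can always find 2 empty envelopes to open, so the reveals don't change that 4/5; it is now spread over the 2 remaining unopened envelopes.
P(win by switching) = (4/5) · (1/2) = 2/5.

2/5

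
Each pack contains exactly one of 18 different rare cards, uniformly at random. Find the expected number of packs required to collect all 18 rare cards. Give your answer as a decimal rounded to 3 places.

After i distinct types are collected, each trial gives a new one with probability (18−i)/18, so the expected wait for the next new type is 18/(18−i).
E = 18/18 + 18/17 + 18/16 + 18/15 + 18/14 + 18/13 + 18/12 + 18/11 + 18/10 + 18/9 + 18/8 + 18/7 + 18/6 + 18/5 + 18/4 + 18/3 + 18/2 + 18/1 = 42822903/680680 ≈ 62.912.

62.912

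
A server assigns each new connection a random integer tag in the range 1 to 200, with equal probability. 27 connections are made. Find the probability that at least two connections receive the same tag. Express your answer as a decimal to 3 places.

It's easier to compute the probability that all 27 are distinct.
P(all distinct) = 200/200 · 199/200 · ··· · 174/200 ≈ 0.159.
So the probability of at least one match is 1 − 0.159 = 0.841.

0.841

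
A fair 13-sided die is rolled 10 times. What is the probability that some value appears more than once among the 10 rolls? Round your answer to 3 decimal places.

P(all 10 different) = 13/13 · 12/13 · ··· · 4/13 ≈ 0.008.
P(at least two equal) = 1 − 0.008 = 0.992.

0.992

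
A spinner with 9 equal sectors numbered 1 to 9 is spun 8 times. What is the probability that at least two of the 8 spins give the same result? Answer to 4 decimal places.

0.9916

P(all 8 different) = 9/9 · 8/9 · ··· · 2/9 ≈ 0.0084.
P(at least two equal) = 1 − 0.0084 = 0.9916.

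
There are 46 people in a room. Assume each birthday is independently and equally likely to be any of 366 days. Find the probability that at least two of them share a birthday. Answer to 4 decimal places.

It's easier to compute the probability that all 46 are distinct.
P(all distinct) = 366/366 · 365/366 · ··· · 321/366 ≈ 0.0522.
So the probability of at least one match is 1 − 0.0522 = 0.9478.

0.9478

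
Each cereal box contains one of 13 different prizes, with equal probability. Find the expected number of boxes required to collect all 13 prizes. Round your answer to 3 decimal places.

After i distinct types are collected, each trial gives a new one with probability (13−i)/13, so the expected wait for the next new type is 13/(13−i).
E = 13/13 + 13/12 + 13/11 + 13/10 + 13/9 + 13/8 + 13/7 + 13/6 + 13/5 + 13/4 + 13/3 + 13/2 + 13/1 = 1145993/27720 ≈ 41.342.

41.342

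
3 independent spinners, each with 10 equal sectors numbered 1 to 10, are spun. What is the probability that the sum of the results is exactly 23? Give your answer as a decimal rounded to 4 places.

0.0360

There are 10^3 = 1000 equally likely outcomes.
The number of ordered 3-tuples from {1,…,10} summing to 23 is 36.
P(sum = 23) = 36/1000 = 9/250 ≈ 0.0360.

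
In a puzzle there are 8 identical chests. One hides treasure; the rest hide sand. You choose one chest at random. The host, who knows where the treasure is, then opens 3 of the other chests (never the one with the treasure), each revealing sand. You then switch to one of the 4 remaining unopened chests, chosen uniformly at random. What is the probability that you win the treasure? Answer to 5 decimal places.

Your original chest holds the treasure with probability 1/8, so the other 7 collectively hold it with probability 7/8.
The host can always find 3 empty chests to open, so the reveals don't change that 7/8; it is now spread over the 4 remaining unopened chests.
P(win by switching) = (7/8) · (1/4) = 7/32 ≈ 0.21875.

0.21875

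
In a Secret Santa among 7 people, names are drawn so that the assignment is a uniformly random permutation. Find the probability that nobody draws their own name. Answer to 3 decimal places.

0.368

This is the derangement probability: permutations of 7 with no fixed point.
D(7) = 7! · (1 − 1/1! + 1/2! − ··· + (−1)^7/7!) = 1854.
P = 1854/5040 = 103/280 ≈ 0.368.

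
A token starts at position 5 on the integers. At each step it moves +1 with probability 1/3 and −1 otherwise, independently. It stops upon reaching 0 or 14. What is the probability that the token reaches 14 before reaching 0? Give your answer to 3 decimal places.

0.002

Let r = q/p = (2/3)/(1/3) = 2. The recurrence P(i) = p·P(i+1) + q·P(i−1) with P(0)=0, P(14)=1 gives P(i) = (1 − r^i)/(1 − r^14).
P(5) = (1 − (2)^5) / (1 − (2)^14) = 31/16383 ≈ 0.002.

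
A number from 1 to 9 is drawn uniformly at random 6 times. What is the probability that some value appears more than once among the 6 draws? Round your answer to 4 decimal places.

0.8862

P(all 6 different) = 9/9 · 8/9 · ··· · 4/9 ≈ 0.1138.
P(at least two equal) = 1 − 0.1138 = 0.8862.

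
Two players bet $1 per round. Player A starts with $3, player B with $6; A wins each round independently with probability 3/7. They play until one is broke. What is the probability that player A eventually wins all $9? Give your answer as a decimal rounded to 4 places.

0.1112

Let r = q/p = (4/7)/(3/7) = 4/3. The recurrence P(i) = p·P(i+1) + q·P(i−1) with P(0)=0, P(9)=1 gives P(i) = (1 − r^i)/(1 − r^9).
P(3) = (1 − (4/3)^3) / (1 − (4/3)^9) = 729/6553 ≈ 0.1112.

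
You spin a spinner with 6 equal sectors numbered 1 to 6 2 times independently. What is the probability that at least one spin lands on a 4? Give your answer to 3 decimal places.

0.306

P(no spin lands on a 4) = (5/6)^2 ≈ 0.694.
P(at least one) = 1 − 0.694 = 0.306.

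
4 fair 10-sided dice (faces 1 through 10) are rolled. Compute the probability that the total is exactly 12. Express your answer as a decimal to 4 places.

There are 10^4 = 10000 equally likely outcomes.
The number of ordered 4-tuples from {1,…,10} summing to 12 is 165.
P(sum = 12) = 165/10000 = 33/2000 ≈ 0.0165.

0.0165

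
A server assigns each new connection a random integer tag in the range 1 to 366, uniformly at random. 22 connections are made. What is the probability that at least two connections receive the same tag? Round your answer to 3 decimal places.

It's easier to compute the probability that all 22 are distinct.
P(all distinct) = 366/366 · 365/366 · ··· · 345/366 ≈ 0.525.
So the probability of at least one match is 1 − 0.525 = 0.475.

0.475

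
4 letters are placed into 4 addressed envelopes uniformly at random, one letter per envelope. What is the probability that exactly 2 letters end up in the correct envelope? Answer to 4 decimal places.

Choose which 2 of the 4 are fixed: C(4,2) = 6 ways.
The remaining 2 must have no fixed point: D(2) = 1.
P = 6·1/24 = 1/4 ≈ 0.2500.

0.2500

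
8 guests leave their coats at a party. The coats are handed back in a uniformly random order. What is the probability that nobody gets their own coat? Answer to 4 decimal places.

0.3679

This is the derangement probability: permutations of 8 with no fixed point.
D(8) = 8! · (1 − 1/1! + 1/2! − ··· + (−1)^8/8!) = 14833.
P = 14833/40320 = 2119/5760 ≈ 0.3679.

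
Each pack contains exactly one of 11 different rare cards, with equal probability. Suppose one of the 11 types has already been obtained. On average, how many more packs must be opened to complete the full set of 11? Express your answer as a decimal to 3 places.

Starting from 1 distinct type, each trial gives a new one with probability (11−i)/11 when i types are held, so the wait for the next new type is 11/(11−i).
E = 11/10 + 11/9 + 11/8 + 11/7 + 11/6 + 11/5 + 11/4 + 11/3 + 11/2 + 11/1 = 81191/2520 ≈ 32.219.

32.219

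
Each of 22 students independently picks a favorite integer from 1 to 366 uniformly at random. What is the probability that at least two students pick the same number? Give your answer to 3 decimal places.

0.475

It's easier to compute the probability that all 22 are distinct.
P(all distinct) = 366/366 · 365/366 · ··· · 345/366 ≈ 0.525.
So the probability of at least one match is 1 − 0.525 = 0.475.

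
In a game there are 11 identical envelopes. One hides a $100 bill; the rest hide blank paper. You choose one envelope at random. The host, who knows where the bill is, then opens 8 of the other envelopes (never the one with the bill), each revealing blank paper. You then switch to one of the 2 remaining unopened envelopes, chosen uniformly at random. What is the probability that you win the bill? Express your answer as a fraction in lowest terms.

Your original envelope holds the bill with probability 1/11, so the other 10 collectively hold it with probability 10/11.
The host can always find 8 empty envelopes to open, so the reveals don't change that 10/11; it is now spread over the 2 remaining unopened envelopes.
P(win by switching) = (10/11) · (1/2) = 5/11.

5/11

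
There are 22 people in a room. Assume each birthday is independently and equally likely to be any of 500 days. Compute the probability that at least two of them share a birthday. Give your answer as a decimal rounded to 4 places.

0.3742

It's easier to compute the probability that all 22 are distinct.
P(all distinct) = 500/500 · 499/500 · ··· · 479/500 ≈ 0.6258.
So the probability of at least one match is 1 − 0.6258 = 0.3742.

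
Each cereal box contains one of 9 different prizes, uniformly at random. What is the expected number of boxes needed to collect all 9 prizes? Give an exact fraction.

After i distinct types are collected, each trial gives a new one with probability (9−i)/9, so the expected wait for the next new type is 9/(9−i).
E = 9/9 + 9/8 + 9/7 + 9/6 + 9/5 + 9/4 + 9/3 + 9/2 + 9/1 = 7129/280.

7129/280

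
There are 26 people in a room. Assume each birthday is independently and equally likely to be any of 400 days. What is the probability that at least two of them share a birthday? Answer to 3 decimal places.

It's easier to compute the probability that all 26 are distinct.
P(all distinct) = 400/400 · 399/400 · ··· · 375/400 ≈ 0.436.
So the probability of at least one match is 1 − 0.436 = 0.564.

0.564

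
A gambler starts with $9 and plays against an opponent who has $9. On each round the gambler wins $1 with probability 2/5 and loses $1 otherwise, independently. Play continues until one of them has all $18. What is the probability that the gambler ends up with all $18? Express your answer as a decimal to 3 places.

Let r = q/p = (3/5)/(2/5) = 3/2. The recurrence P(i) = p·P(i+1) + q·P(i−1) with P(0)=0, P(18)=1 gives P(i) = (1 − r^i)/(1 − r^18).
P(9) = (1 − (3/2)^9) / (1 − (3/2)^18) = 512/20195 ≈ 0.025.

0.025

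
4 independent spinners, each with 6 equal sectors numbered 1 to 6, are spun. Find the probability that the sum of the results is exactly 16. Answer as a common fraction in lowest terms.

125/1296

There are 6^4 = 1296 equally likely outcomes.
The number of ordered 4-tuples from {1,…,6} summing to 16 is 125.
P(sum = 16) = 125/1296.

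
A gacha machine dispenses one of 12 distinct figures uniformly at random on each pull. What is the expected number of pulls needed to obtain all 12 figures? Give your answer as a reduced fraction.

86021/2310

After i distinct types are collected, each trial gives a new one with probability (12−i)/12, so the expected wait for the next new type is 12/(12−i).
E = 12/12 + 12/11 + 12/10 + 12/9 + 12/8 + 12/7 + 12/6 + 12/5 + 12/4 + 12/3 + 12/2 + 12/1 = 86021/2310.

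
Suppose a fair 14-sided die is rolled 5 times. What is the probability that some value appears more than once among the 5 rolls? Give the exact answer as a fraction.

P(all 5 different) = 14/14 · 13/14 · ··· · 10/14 = 2145/4802.
P(at least two equal) = 1 − 2145/4802 = 2657/4802.

2657/4802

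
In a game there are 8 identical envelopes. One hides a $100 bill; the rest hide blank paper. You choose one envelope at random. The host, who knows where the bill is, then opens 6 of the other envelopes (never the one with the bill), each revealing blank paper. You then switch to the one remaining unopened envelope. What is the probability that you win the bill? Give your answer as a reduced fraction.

7/8

Your original envelope holds the bill with probability 1/8, so the other 7 collectively hold it with probability 7/8.
The host can always find 6 empty envelopes to open, so the reveals don't change that 7/8; it is now spread over the 1 remaining unopened envelope.
P(win by switching) = (7/8) · (1/1) = 7/8.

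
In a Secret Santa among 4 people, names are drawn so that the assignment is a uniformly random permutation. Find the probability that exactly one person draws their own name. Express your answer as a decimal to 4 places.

0.3333

Choose which one is fixed: C(4,1) = 4 ways.
The remaining 3 must have no fixed point: D(3) = 2.
P = 4·2/24 = 1/3 ≈ 0.3333.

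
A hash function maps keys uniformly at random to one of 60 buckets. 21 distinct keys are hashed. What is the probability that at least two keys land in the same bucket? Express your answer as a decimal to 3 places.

It's easier to compute the probability that all 21 are distinct.
P(all distinct) = 60/60 · 59/60 · ··· · 40/60 ≈ 0.019.
So the probability of at least one match is 1 − 0.019 = 0.981.

0.981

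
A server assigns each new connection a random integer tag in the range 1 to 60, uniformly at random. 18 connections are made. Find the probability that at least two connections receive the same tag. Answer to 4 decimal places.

It's easier to compute the probability that all 18 are distinct.
P(all distinct) = 60/60 · 59/60 · ··· · 43/60 ≈ 0.0583.
So the probability of at least one match is 1 − 0.0583 = 0.9417.

0.9417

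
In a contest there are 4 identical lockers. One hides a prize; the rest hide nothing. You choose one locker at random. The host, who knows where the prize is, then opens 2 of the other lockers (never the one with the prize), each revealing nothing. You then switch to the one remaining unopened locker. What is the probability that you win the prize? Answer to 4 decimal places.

Your original locker holds the prize with probability 1/4, so the other 3 collectively hold it with probability 3/4.
The host can always find 2 empty lockers to open, so the reveals don't change that 3/4; it is now spread over the 1 remaining unopened locker.
P(win by switching) = (3/4) · (1/1) = 3/4 ≈ 0.7500.

0.7500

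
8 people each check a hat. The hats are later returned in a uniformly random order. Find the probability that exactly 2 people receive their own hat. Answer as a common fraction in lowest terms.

Choose which 2 of the 8 are fixed: C(8,2) = 28 ways.
The remaining 6 must have no fixed point: D(6) = 265.
P = 28·265/40320 = 53/288.

53/288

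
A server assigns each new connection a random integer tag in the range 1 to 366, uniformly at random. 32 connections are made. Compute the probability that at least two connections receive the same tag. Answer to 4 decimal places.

0.7524

It's easier to compute the probability that all 32 are distinct.
P(all distinct) = 366/366 · 365/366 · ··· · 335/366 ≈ 0.2476.
So the probability of at least one match is 1 − 0.2476 = 0.7524.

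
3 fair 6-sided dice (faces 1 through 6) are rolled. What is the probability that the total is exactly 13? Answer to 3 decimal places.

0.097

There are 6^3 = 216 equally likely outcomes.
The number of ordered 3-tuples from {1,…,6} summing to 13 is 21.
P(sum = 13) = 21/216 = 7/72 ≈ 0.097.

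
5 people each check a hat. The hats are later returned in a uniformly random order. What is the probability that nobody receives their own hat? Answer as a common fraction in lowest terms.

This is the derangement probability: permutations of 5 with no fixed point.
D(5) = 5! · (1 − 1/1! + 1/2! − ··· + (−1)^5/5!) = 44.
P = 44/120 = 11/30.

11/30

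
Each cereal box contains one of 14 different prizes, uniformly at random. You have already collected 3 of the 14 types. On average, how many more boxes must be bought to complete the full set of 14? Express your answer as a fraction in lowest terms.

83711/1980

Starting from 3 distinct types, each trial gives a new one with probability (14−i)/14 when i types are held, so the wait for the next new type is 14/(14−i).
E = 14/11 + 14/10 + 14/9 + 14/8 + 14/7 + 14/6 + 14/5 + 14/4 + 14/3 + 14/2 + 14/1 = 83711/1980.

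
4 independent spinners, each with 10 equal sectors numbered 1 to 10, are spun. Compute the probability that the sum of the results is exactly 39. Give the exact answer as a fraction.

There are 10^4 = 10000 equally likely outcomes.
The number of ordered 4-tuples from {1,…,10} summing to 39 is 4.
P(sum = 39) = 4/10000 = 1/2500.

1/2500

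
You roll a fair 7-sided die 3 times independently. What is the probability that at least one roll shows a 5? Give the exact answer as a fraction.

127/343

P(no roll shows a 5) = (6/7)^3 = 216/343.
P(at least one) = 1 − 216/343 = 127/343.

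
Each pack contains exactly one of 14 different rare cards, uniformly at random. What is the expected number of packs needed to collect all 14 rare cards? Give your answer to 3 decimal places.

After i distinct types are collected, each trial gives a new one with probability (14−i)/14, so the expected wait for the next new type is 14/(14−i).
E = 14/14 + 14/13 + 14/12 + 14/11 + 14/10 + 14/9 + 14/8 + 14/7 + 14/6 + 14/5 + 14/4 + 14/3 + 14/2 + 14/1 = 1171733/25740 ≈ 45.522.

45.522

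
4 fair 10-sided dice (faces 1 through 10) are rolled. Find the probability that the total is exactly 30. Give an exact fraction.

141/5000

There are 10^4 = 10000 equally likely outcomes.
The number of ordered 4-tuples from {1,…,10} summing to 30 is 282.
P(sum = 30) = 282/10000 = 141/5000.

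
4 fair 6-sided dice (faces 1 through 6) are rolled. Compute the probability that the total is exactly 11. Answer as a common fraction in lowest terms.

13/162

There are 6^4 = 1296 equally likely outcomes.
The number of ordered 4-tuples from {1,…,6} summing to 11 is 104.
P(sum = 11) = 104/1296 = 13/162.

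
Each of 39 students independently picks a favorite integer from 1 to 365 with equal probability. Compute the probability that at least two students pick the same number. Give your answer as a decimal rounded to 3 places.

It's easier to compute the probability that all 39 are distinct.
P(all distinct) = 365/365 · 364/365 · ··· · 327/365 ≈ 0.122.
So the probability of at least one match is 1 − 0.122 = 0.878.

0.878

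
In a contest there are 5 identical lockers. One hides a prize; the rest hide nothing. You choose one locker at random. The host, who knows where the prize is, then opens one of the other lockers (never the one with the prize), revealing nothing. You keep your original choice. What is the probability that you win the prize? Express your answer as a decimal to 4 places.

0.2000

The host can always open an empty locker regardless of your choice, so this gives no information about your original locker.
P(win by staying) = 1/5 ≈ 0.2000.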